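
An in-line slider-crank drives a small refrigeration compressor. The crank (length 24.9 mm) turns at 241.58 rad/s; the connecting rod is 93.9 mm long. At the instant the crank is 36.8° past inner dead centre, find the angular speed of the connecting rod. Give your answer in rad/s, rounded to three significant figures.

52.0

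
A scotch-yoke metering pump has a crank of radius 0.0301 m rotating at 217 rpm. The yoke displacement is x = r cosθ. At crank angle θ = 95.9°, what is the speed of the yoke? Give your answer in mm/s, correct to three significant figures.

ω = 22.72 rad/s (from 217 rpm).
x = r cosθ ⇒ ẋ = −rω sinθ.
|v| = rω|sinθ| = 0.0301·22.72·|sin 95.9°| = 0.68037 m/s = 680.37 mm/s.

680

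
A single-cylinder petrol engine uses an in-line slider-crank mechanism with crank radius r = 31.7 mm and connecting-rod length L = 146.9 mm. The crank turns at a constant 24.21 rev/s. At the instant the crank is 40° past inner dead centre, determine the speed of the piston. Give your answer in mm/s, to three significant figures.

3620

ω = 2π·24.2 = 152.1 rad/s
For an in-line slider-crank, x = r cosθ + √(L² − r² sin²θ), so v = −rω sinθ·[1 + r cosθ/√(L² − r² sin²θ)].
With r = 0.0317 m, L = 0.1469 m, θ = 40°: √(L² − r² sin²θ) = 0.14548 m.
v = −0.0317·152.1·0.64279·[1 + 0.0317·0.76604/0.14548] = -3.617 m/s.
|v| = 3.617 m/s = 3617 mm/s.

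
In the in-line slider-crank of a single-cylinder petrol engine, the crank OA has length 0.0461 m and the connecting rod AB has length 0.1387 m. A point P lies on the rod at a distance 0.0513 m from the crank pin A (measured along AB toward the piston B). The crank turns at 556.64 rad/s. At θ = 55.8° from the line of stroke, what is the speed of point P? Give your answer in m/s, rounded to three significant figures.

24.5

ω = 556.6 rad/s.  Crank-pin speed |V_A| = rω = 25.661 m/s, perpendicular to OA.
Rod angle: sinφ = −(r/L) sinθ ⇒ φ = -15.956°; ω_rod = −rω cosθ/√(L²−r²sin²θ) = -108.16 rad/s.
V_P = V_A + ω_rod × AP, with AP = 0.0513 m along the rod.
Components: V_Px = −rω sinθ − a·ω_rod·sinφ = -22.749 m/s;  V_Py = rω cosθ + a·ω_rod·cosφ = +9.0889 m/s.
|V_P| = √(V_Px² + V_Py²) = 24.498 m/s.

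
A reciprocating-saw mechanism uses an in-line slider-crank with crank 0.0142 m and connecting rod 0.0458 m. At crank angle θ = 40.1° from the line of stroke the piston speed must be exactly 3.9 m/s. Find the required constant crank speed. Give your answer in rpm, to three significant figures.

For an in-line slider-crank, |v_piston| = rω|sinθ|·[1 + r cosθ/√(L² − r² sin²θ)].
With r = 0.0142 m, L = 0.0458 m, θ = 40.1°: the bracketed kinematic factor |dx/dθ| = 0.01136 m.
ω = v/|dx/dθ| = 3.9/0.01136 = 343.3 rad/s.
N = 60ω/(2π) = 3278.3 rpm.

3280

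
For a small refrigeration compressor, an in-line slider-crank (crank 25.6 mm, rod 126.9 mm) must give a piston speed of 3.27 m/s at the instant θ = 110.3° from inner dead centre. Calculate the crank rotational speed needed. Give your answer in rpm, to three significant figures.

1400

For an in-line slider-crank, |v_piston| = rω|sinθ|·[1 + r cosθ/√(L² − r² sin²θ)].
With r = 0.0256 m, L = 0.1269 m, θ = 110.3°: the bracketed kinematic factor |dx/dθ| = 0.022299 m.
ω = v/|dx/dθ| = 3.27/0.022299 = 146.65 rad/s.
N = 60ω/(2π) = 1400.4 rpm.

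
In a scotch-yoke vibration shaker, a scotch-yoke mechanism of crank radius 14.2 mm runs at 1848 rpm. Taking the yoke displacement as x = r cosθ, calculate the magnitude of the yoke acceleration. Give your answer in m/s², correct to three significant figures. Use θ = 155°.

ω = 193.5 rad/s (from 1848 rpm).
x = r cosθ ⇒ ẍ = −rω² cosθ (ω constant).
|a| = rω²|cosθ| = 0.0142·(193.5)²·|cos 155°| = 481.98 m/s².

482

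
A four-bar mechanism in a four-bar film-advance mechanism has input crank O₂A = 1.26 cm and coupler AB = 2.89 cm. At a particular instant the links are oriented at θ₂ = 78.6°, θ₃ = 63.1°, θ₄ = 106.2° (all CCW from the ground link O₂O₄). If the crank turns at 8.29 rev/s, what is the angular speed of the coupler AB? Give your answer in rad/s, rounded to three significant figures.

15.4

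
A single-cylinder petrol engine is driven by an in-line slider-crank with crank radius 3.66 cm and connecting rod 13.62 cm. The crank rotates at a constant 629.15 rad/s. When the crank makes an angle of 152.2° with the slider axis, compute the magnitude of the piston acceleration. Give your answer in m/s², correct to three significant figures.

10500

ω = 629.1 rad/s
x(θ) = r cosθ + √(L² − r² sin²θ); with ω constant, a = ω²·d²x/dθ².
d²x/dθ² = −r cosθ − r²(cos2θ)/√u − r⁴ sin²2θ/(4u^{3/2}),  u = L² − r² sin²θ = 0.0182591 m².
Substituting r = 0.0366 m, L = 0.1362 m, θ = 152.2°: d²x/dθ² = +0.026651 m.
a = ω²·d²x/dθ² = (629.1)²·(+0.026651) = +10549 m/s²;  |a| = 10549 m/s².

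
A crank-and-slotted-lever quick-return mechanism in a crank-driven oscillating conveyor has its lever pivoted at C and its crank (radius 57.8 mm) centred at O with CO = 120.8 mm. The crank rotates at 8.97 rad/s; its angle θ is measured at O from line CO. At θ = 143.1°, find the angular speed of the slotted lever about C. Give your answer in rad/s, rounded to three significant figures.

2.97

ω = 8.97 rad/s
Crank pin A relative to C: A = (d + r cosθ, r sinθ); lever angle φ = atan2(r sinθ, d + r cosθ).
Differentiating tanφ: φ̇ = rω(d cosθ + r)/(d² + r² + 2dr cosθ).
d² + r² + 2dr cosθ = |CA|² = 0.0067663 m²;  d cosθ + r = -0.038802 m.
|ω_lever| = |0.0578·8.97·-0.038802| / 0.0067663 = 2.9732 rad/s.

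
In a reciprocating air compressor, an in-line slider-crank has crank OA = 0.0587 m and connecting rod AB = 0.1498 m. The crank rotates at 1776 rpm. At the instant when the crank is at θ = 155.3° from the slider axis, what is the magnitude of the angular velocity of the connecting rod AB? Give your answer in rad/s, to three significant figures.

ω = 186 rad/s (converted from 1776 rpm).
The rod makes angle φ with the slider axis where L sinφ = r sinθ; differentiating, L cosφ·φ̇ = r ω cosθ.
L cosφ = √(L² − r² sin²θ) = 0.14778 m.
|ω_rod| = r ω |cosθ| / √(L² − r² sin²θ) = 0.0587·186·0.90851/0.14778 = 67.116 rad/s.

67.1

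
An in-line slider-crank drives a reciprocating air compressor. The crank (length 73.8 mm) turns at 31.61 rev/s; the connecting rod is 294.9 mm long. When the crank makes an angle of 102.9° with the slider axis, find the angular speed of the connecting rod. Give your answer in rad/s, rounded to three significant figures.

11.4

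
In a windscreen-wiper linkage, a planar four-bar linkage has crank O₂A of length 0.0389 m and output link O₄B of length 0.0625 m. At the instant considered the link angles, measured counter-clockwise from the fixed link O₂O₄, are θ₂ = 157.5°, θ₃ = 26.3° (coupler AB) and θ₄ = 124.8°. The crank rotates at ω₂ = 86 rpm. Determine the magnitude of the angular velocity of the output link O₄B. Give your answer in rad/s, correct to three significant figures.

ω₂ = 9.006 rad/s (from 86 rpm).
Differentiating the loop-closure r₂e^{iθ₂}+r₃e^{iθ₃}=r₁+r₄e^{iθ₄} gives r₂ω₂e^{iθ₂}+r₃ω₃e^{iθ₃}=r₄ω₄e^{iθ₄}.
Eliminating the other unknown: ω₄ = r₂ω₂ sin(θ₂−θ₃) / [r₄ sin(θ₄−θ₃)].
Numerator sine = +0.75241; denominator sine = +0.98902.
Result = 0.0389·9.006·(+0.75241) / (0.0625·(+0.98902)) = +4.2643 rad/s; magnitude 4.2643 rad/s.

4.26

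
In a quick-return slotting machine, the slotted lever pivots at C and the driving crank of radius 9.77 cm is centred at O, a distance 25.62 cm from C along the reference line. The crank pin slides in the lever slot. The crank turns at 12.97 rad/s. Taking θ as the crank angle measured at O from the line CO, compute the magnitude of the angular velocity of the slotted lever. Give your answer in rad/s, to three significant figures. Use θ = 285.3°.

ω = 12.97 rad/s
Crank pin A relative to C: A = (d + r cosθ, r sinθ); lever angle φ = atan2(r sinθ, d + r cosθ).
Differentiating tanφ: φ̇ = rω(d cosθ + r)/(d² + r² + 2dr cosθ).
d² + r² + 2dr cosθ = |CA|² = 0.0883936 m²;  d cosθ + r = +0.1653 m.
|ω_lever| = |0.0977·12.97·+0.1653| / 0.0883936 = 2.3697 rad/s.

2.37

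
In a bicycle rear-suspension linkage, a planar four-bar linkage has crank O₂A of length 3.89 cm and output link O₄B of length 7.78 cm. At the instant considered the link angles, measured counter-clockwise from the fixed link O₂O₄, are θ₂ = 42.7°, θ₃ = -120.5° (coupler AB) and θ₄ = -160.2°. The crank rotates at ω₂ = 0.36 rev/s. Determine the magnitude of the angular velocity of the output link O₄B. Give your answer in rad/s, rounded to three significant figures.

ω₂ = 2.262 rad/s (from 0.36 rev/s).
Differentiating the loop-closure r₂e^{iθ₂}+r₃e^{iθ₃}=r₁+r₄e^{iθ₄} gives r₂ω₂e^{iθ₂}+r₃ω₃e^{iθ₃}=r₄ω₄e^{iθ₄}.
Eliminating the other unknown: ω₄ = r₂ω₂ sin(θ₂−θ₃) / [r₄ sin(θ₄−θ₃)].
Numerator sine = +0.28903; denominator sine = -0.63877.
Result = 0.0389·2.262·(+0.28903) / (0.0778·(-0.63877)) = -0.51175 rad/s; magnitude 0.51175 rad/s.

0.512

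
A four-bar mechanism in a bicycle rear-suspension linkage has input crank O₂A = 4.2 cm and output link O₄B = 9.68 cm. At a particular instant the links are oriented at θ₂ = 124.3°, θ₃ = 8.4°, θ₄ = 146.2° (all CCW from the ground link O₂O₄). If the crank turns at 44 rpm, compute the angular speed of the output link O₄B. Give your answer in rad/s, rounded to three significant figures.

2.68

ω₂ = 4.608 rad/s (from 44 rpm).
Differentiating the loop-closure r₂e^{iθ₂}+r₃e^{iθ₃}=r₁+r₄e^{iθ₄} gives r₂ω₂e^{iθ₂}+r₃ω₃e^{iθ₃}=r₄ω₄e^{iθ₄}.
Eliminating the other unknown: ω₄ = r₂ω₂ sin(θ₂−θ₃) / [r₄ sin(θ₄−θ₃)].
Numerator sine = +0.89956; denominator sine = +0.67172.
Result = 0.042·4.608·(+0.89956) / (0.0968·(+0.67172)) = +2.6773 rad/s; magnitude 2.6773 rad/s.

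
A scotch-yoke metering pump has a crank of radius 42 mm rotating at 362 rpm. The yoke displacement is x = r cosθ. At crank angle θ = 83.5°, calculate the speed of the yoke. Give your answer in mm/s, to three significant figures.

ω = 37.91 rad/s (from 362 rpm).
x = r cosθ ⇒ ẋ = −rω sinθ.
|v| = rω|sinθ| = 0.042·37.91·|sin 83.5°| = 1.5819 m/s = 1581.9 mm/s.

1580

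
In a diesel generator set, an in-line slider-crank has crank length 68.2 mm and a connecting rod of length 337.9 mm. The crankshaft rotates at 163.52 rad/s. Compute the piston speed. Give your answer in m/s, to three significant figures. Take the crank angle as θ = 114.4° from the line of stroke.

ω = 163.5 rad/s
For an in-line slider-crank, x = r cosθ + √(L² − r² sin²θ), so v = −rω sinθ·[1 + r cosθ/√(L² − r² sin²θ)].
With r = 0.0682 m, L = 0.3379 m, θ = 114.4°: √(L² − r² sin²θ) = 0.33214 m.
v = −0.0682·163.5·0.91068·[1 + 0.0682·-0.41310/0.33214] = -9.2945 m/s.
|v| = 9.2945 m/s.

9.29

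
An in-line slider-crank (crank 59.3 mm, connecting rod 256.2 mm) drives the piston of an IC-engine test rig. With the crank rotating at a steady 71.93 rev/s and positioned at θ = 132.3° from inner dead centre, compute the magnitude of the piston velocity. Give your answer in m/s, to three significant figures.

16.7

ω = 2π·71.9 = 451.9 rad/s
For an in-line slider-crank, x = r cosθ + √(L² − r² sin²θ), so v = −rω sinθ·[1 + r cosθ/√(L² − r² sin²θ)].
With r = 0.0593 m, L = 0.2562 m, θ = 132.3°: √(L² − r² sin²θ) = 0.25242 m.
v = −0.0593·451.9·0.73963·[1 + 0.0593·-0.67301/0.25242] = -16.688 m/s.
|v| = 16.688 m/s.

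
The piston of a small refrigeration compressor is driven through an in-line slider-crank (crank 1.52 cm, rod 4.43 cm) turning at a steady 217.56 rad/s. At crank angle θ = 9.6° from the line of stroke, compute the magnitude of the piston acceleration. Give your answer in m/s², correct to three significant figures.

944

ω = 217.6 rad/s
x(θ) = r cosθ + √(L² − r² sin²θ); with ω constant, a = ω²·d²x/dθ².
d²x/dθ² = −r cosθ − r²(cos2θ)/√u − r⁴ sin²2θ/(4u^{3/2}),  u = L² − r² sin²θ = 0.00195606 m².
Substituting r = 0.0152 m, L = 0.0443 m, θ = 9.6°: d²x/dθ² = -0.019937 m.
a = ω²·d²x/dθ² = (217.6)²·(-0.019937) = -943.67 m/s²;  |a| = 943.67 m/s².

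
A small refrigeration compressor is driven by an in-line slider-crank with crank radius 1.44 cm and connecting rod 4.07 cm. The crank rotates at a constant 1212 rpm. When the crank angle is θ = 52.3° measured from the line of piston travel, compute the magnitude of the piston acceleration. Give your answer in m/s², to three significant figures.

ω = 2π·1212/60 = 126.9 rad/s
x(θ) = r cosθ + √(L² − r² sin²θ); with ω constant, a = ω²·d²x/dθ².
d²x/dθ² = −r cosθ − r²(cos2θ)/√u − r⁴ sin²2θ/(4u^{3/2}),  u = L² − r² sin²θ = 0.00152668 m².
Substituting r = 0.0144 m, L = 0.0407 m, θ = 52.3°: d²x/dθ² = -0.007637 m.
a = ω²·d²x/dθ² = (126.9)²·(-0.007637) = -123.02 m/s²;  |a| = 123.02 m/s².

123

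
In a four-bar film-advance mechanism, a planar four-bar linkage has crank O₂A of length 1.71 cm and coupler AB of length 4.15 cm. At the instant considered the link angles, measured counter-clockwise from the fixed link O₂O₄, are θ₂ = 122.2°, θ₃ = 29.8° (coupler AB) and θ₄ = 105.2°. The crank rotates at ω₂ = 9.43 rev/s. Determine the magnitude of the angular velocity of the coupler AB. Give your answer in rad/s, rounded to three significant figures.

ω₂ = 59.25 rad/s (from 9.43 rev/s).
Differentiating the loop-closure r₂e^{iθ₂}+r₃e^{iθ₃}=r₁+r₄e^{iθ₄} gives r₂ω₂e^{iθ₂}+r₃ω₃e^{iθ₃}=r₄ω₄e^{iθ₄}.
Eliminating the other unknown: ω₃ = r₂ω₂ sin(θ₄−θ₂) / [r₃ sin(θ₃−θ₄)].
Numerator sine = -0.29237; denominator sine = -0.96771.
Result = 0.0171·59.25·(-0.29237) / (0.0415·(-0.96771)) = +7.3762 rad/s; magnitude 7.3762 rad/s.

7.38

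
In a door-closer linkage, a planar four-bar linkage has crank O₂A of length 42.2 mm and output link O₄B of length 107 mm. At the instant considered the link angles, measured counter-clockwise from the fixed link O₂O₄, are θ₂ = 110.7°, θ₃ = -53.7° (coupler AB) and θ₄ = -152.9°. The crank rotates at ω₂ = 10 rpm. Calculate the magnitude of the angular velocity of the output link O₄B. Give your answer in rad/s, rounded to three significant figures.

0.113

ω₂ = 1.047 rad/s (from 10 rpm).
Differentiating the loop-closure r₂e^{iθ₂}+r₃e^{iθ₃}=r₁+r₄e^{iθ₄} gives r₂ω₂e^{iθ₂}+r₃ω₃e^{iθ₃}=r₄ω₄e^{iθ₄}.
Eliminating the other unknown: ω₄ = r₂ω₂ sin(θ₂−θ₃) / [r₄ sin(θ₄−θ₃)].
Numerator sine = +0.26892; denominator sine = -0.98714.
Result = 0.0422·1.047·(+0.26892) / (0.107·(-0.98714)) = -0.11251 rad/s; magnitude 0.11251 rad/s.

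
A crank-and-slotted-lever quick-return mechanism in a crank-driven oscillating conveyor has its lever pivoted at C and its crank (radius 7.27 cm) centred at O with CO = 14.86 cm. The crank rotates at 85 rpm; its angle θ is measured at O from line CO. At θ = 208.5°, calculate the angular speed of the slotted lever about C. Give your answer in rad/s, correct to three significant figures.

4.47

ω = 8.901 rad/s (from 85 rpm).
Crank pin A relative to C: A = (d + r cosθ, r sinθ); lever angle φ = atan2(r sinθ, d + r cosθ).
Differentiating tanφ: φ̇ = rω(d cosθ + r)/(d² + r² + 2dr cosθ).
d² + r² + 2dr cosθ = |CA|² = 0.00837914 m²;  d cosθ + r = -0.057892 m.
|ω_lever| = |0.0727·8.901·-0.057892| / 0.00837914 = 4.471 rad/s.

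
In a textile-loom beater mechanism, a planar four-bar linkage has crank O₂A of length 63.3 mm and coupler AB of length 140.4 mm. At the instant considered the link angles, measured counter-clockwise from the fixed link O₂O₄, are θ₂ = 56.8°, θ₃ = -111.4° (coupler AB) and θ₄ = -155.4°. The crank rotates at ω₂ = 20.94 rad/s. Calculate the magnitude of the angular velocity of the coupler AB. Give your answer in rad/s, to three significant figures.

7.24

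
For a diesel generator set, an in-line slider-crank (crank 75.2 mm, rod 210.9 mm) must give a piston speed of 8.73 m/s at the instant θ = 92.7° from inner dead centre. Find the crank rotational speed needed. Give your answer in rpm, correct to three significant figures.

1130

For an in-line slider-crank, |v_piston| = rω|sinθ|·[1 + r cosθ/√(L² − r² sin²θ)].
With r = 0.0752 m, L = 0.2109 m, θ = 92.7°: the bracketed kinematic factor |dx/dθ| = 0.073766 m.
ω = v/|dx/dθ| = 8.73/0.073766 = 118.35 rad/s.
N = 60ω/(2π) = 1130.1 rpm.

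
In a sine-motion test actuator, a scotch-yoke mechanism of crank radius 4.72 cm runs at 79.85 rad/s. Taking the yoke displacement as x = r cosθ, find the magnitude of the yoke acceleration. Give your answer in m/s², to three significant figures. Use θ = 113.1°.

118

ω = 79.85 rad/s
x = r cosθ ⇒ ẍ = −rω² cosθ (ω constant).
|a| = rω²|cosθ| = 0.0472·(79.85)²·|cos 113.1°| = 118.07 m/s².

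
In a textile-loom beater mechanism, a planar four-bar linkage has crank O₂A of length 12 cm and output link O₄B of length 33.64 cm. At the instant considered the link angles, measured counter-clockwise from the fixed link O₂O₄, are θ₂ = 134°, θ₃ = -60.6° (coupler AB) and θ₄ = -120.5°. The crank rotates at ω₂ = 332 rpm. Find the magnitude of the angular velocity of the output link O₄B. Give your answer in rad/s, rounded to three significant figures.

ω₂ = 34.77 rad/s (from 332 rpm).
Differentiating the loop-closure r₂e^{iθ₂}+r₃e^{iθ₃}=r₁+r₄e^{iθ₄} gives r₂ω₂e^{iθ₂}+r₃ω₃e^{iθ₃}=r₄ω₄e^{iθ₄}.
Eliminating the other unknown: ω₄ = r₂ω₂ sin(θ₂−θ₃) / [r₄ sin(θ₄−θ₃)].
Numerator sine = -0.25207; denominator sine = -0.86515.
Result = 0.12·34.77·(-0.25207) / (0.3364·(-0.86515)) = +3.6134 rad/s; magnitude 3.6134 rad/s.

3.61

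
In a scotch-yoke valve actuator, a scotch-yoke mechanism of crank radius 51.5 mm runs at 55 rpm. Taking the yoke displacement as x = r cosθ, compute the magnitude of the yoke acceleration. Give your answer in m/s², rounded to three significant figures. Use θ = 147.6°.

ω = 5.76 rad/s (from 55 rpm).
x = r cosθ ⇒ ẍ = −rω² cosθ (ω constant).
|a| = rω²|cosθ| = 0.0515·(5.76)²·|cos 147.6°| = 1.4425 m/s².

1.44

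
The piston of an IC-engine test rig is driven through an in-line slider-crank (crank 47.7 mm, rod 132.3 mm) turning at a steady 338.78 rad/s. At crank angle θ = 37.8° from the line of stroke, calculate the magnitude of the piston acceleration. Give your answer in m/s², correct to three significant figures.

4890

ω = 338.8 rad/s
x(θ) = r cosθ + √(L² − r² sin²θ); with ω constant, a = ω²·d²x/dθ².
d²x/dθ² = −r cosθ − r²(cos2θ)/√u − r⁴ sin²2θ/(4u^{3/2}),  u = L² − r² sin²θ = 0.0166486 m².
Substituting r = 0.0477 m, L = 0.1323 m, θ = 37.8°: d²x/dθ² = -0.042641 m.
a = ω²·d²x/dθ² = (338.8)²·(-0.042641) = -4894 m/s²;  |a| = 4894 m/s².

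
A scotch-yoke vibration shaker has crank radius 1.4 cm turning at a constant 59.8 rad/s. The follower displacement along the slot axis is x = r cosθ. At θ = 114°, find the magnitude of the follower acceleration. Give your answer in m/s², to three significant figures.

20.4

ω = 59.8 rad/s
x = r cosθ ⇒ ẍ = −rω² cosθ (ω constant).
|a| = rω²|cosθ| = 0.014·(59.8)²·|cos 114°| = 20.363 m/s².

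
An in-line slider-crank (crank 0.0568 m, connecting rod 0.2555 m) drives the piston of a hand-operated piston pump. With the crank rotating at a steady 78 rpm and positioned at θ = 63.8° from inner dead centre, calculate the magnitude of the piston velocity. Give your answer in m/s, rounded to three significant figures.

ω = 2π·78/60 = 8.168 rad/s
For an in-line slider-crank, x = r cosθ + √(L² − r² sin²θ), so v = −rω sinθ·[1 + r cosθ/√(L² − r² sin²θ)].
With r = 0.0568 m, L = 0.2555 m, θ = 63.8°: √(L² − r² sin²θ) = 0.25037 m.
v = −0.0568·8.168·0.89726·[1 + 0.0568·0.44151/0.25037] = -0.45798 m/s.
|v| = 0.45798 m/s.

0.458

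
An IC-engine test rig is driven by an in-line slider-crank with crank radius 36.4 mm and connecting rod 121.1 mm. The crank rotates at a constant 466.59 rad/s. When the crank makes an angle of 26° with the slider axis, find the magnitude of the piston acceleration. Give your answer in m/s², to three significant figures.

8640

ω = 466.6 rad/s
x(θ) = r cosθ + √(L² − r² sin²θ); with ω constant, a = ω²·d²x/dθ².
d²x/dθ² = −r cosθ − r²(cos2θ)/√u − r⁴ sin²2θ/(4u^{3/2}),  u = L² − r² sin²θ = 0.0144106 m².
Substituting r = 0.0364 m, L = 0.1211 m, θ = 26°: d²x/dθ² = -0.039669 m.
a = ω²·d²x/dθ² = (466.6)²·(-0.039669) = -8636.2 m/s²;  |a| = 8636.2 m/s².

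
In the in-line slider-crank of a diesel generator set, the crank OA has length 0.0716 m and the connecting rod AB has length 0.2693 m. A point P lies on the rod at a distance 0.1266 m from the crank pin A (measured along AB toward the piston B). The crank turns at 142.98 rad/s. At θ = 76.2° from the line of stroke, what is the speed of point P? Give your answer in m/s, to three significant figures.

10.3

ω = 143 rad/s.  Crank-pin speed |V_A| = rω = 10.237 m/s, perpendicular to OA.
Rod angle: sinφ = −(r/L) sinθ ⇒ φ = -14.963°; ω_rod = −rω cosθ/√(L²−r²sin²θ) = -9.3861 rad/s.
V_P = V_A + ω_rod × AP, with AP = 0.1266 m along the rod.
Components: V_Px = −rω sinθ − a·ω_rod·sinφ = -10.249 m/s;  V_Py = rω cosθ + a·ω_rod·cosφ = +1.294 m/s.
|V_P| = √(V_Px² + V_Py²) = 10.33 m/s.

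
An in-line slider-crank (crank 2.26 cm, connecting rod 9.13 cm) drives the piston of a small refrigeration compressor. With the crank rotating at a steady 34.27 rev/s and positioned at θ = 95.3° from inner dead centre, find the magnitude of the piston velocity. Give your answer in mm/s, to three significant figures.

4730

ω = 2π·34.3 = 215.3 rad/s
For an in-line slider-crank, x = r cosθ + √(L² − r² sin²θ), so v = −rω sinθ·[1 + r cosθ/√(L² − r² sin²θ)].
With r = 0.0226 m, L = 0.0913 m, θ = 95.3°: √(L² − r² sin²θ) = 0.088483 m.
v = −0.0226·215.3·0.99572·[1 + 0.0226·-0.09237/0.088483] = -4.7312 m/s.
|v| = 4.7312 m/s = 4731.2 mm/s.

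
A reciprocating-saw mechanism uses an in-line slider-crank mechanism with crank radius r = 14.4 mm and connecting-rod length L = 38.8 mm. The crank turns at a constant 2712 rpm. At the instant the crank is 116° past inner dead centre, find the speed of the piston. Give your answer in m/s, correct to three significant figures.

ω = 2π·2712/60 = 284 rad/s
For an in-line slider-crank, x = r cosθ + √(L² − r² sin²θ), so v = −rω sinθ·[1 + r cosθ/√(L² − r² sin²θ)].
With r = 0.0144 m, L = 0.0388 m, θ = 116°: √(L² − r² sin²θ) = 0.036578 m.
v = −0.0144·284·0.89879·[1 + 0.0144·-0.43837/0.036578] = -3.0414 m/s.
|v| = 3.0414 m/s.

3.04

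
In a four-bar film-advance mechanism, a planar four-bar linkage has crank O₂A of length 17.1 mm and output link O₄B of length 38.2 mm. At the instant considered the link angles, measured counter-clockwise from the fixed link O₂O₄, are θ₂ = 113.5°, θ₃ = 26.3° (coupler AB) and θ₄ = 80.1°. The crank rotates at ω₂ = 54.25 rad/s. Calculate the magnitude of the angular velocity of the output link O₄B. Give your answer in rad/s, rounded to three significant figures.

30.1

ω₂ = 54.25 rad/s
Differentiating the loop-closure r₂e^{iθ₂}+r₃e^{iθ₃}=r₁+r₄e^{iθ₄} gives r₂ω₂e^{iθ₂}+r₃ω₃e^{iθ₃}=r₄ω₄e^{iθ₄}.
Eliminating the other unknown: ω₄ = r₂ω₂ sin(θ₂−θ₃) / [r₄ sin(θ₄−θ₃)].
Numerator sine = +0.99881; denominator sine = +0.80696.
Result = 0.0171·54.25·(+0.99881) / (0.0382·(+0.80696)) = +30.058 rad/s; magnitude 30.058 rad/s.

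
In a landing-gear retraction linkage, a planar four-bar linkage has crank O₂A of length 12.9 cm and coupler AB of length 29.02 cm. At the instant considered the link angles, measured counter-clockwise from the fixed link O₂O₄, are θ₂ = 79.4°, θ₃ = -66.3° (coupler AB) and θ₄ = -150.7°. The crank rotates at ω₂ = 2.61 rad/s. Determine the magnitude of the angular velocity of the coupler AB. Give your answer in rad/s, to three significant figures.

0.894

ω₂ = 2.61 rad/s
Differentiating the loop-closure r₂e^{iθ₂}+r₃e^{iθ₃}=r₁+r₄e^{iθ₄} gives r₂ω₂e^{iθ₂}+r₃ω₃e^{iθ₃}=r₄ω₄e^{iθ₄}.
Eliminating the other unknown: ω₃ = r₂ω₂ sin(θ₄−θ₂) / [r₃ sin(θ₃−θ₄)].
Numerator sine = +0.76717; denominator sine = +0.99523.
Result = 0.129·2.61·(+0.76717) / (0.2902·(+0.99523)) = +0.89433 rad/s; magnitude 0.89433 rad/s.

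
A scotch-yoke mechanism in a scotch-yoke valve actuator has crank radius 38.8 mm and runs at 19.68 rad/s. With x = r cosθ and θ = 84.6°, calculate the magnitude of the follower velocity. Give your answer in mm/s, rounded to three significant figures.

760

ω = 19.68 rad/s
x = r cosθ ⇒ ẋ = −rω sinθ.
|v| = rω|sinθ| = 0.0388·19.68·|sin 84.6°| = 0.7602 m/s = 760.2 mm/s.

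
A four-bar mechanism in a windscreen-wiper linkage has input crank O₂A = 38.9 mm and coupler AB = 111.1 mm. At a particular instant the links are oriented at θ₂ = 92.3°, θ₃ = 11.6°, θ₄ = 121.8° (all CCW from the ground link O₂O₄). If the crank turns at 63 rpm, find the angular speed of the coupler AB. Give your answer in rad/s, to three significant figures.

ω₂ = 6.597 rad/s (from 63 rpm).
Differentiating the loop-closure r₂e^{iθ₂}+r₃e^{iθ₃}=r₁+r₄e^{iθ₄} gives r₂ω₂e^{iθ₂}+r₃ω₃e^{iθ₃}=r₄ω₄e^{iθ₄}.
Eliminating the other unknown: ω₃ = r₂ω₂ sin(θ₄−θ₂) / [r₃ sin(θ₃−θ₄)].
Numerator sine = +0.49242; denominator sine = -0.93849.
Result = 0.0389·6.597·(+0.49242) / (0.1111·(-0.93849)) = -1.212 rad/s; magnitude 1.212 rad/s.

1.21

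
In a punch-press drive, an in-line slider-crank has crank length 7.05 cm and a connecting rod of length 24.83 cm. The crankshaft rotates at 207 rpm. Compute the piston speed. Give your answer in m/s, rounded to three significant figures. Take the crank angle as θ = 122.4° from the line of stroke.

1.09

ω = 2π·207/60 = 21.68 rad/s
For an in-line slider-crank, x = r cosθ + √(L² − r² sin²θ), so v = −rω sinθ·[1 + r cosθ/√(L² − r² sin²θ)].
With r = 0.0705 m, L = 0.2483 m, θ = 122.4°: √(L² − r² sin²θ) = 0.24106 m.
v = −0.0705·21.68·0.84433·[1 + 0.0705·-0.53583/0.24106] = -1.0881 m/s.
|v| = 1.0881 m/s.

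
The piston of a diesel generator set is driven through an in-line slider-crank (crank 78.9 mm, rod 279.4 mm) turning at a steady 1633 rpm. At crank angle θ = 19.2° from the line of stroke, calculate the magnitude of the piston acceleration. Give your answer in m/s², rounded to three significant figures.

2700

ω = 2π·1633/60 = 171 rad/s
x(θ) = r cosθ + √(L² − r² sin²θ); with ω constant, a = ω²·d²x/dθ².
d²x/dθ² = −r cosθ − r²(cos2θ)/√u − r⁴ sin²2θ/(4u^{3/2}),  u = L² − r² sin²θ = 0.0773911 m².
Substituting r = 0.0789 m, L = 0.2794 m, θ = 19.2°: d²x/dθ² = -0.092222 m.
a = ω²·d²x/dθ² = (171)²·(-0.092222) = -2696.9 m/s²;  |a| = 2696.9 m/s².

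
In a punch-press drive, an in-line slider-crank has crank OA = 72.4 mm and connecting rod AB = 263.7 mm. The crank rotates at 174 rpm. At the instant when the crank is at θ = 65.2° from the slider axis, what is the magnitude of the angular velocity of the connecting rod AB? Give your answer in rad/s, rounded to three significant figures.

ω = 18.22 rad/s (converted from 174 rpm).
The rod makes angle φ with the slider axis where L sinφ = r sinθ; differentiating, L cosφ·φ̇ = r ω cosθ.
L cosφ = √(L² − r² sin²θ) = 0.25538 m.
|ω_rod| = r ω |cosθ| / √(L² − r² sin²θ) = 0.0724·18.22·0.41945/0.25538 = 2.1668 rad/s.

2.17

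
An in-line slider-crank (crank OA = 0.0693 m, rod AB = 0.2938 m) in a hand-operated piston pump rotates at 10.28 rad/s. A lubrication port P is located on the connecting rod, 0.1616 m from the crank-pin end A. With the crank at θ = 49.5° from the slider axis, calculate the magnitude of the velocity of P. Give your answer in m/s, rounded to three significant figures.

ω = 10.28 rad/s.  Crank-pin speed |V_A| = rω = 0.7124 m/s, perpendicular to OA.
Rod angle: sinφ = −(r/L) sinθ ⇒ φ = -10.333°; ω_rod = −rω cosθ/√(L²−r²sin²θ) = -1.6007 rad/s.
V_P = V_A + ω_rod × AP, with AP = 0.1616 m along the rod.
Components: V_Px = −rω sinθ − a·ω_rod·sinφ = -0.58811 m/s;  V_Py = rω cosθ + a·ω_rod·cosφ = +0.20819 m/s.
|V_P| = √(V_Px² + V_Py²) = 0.62387 m/s.

0.624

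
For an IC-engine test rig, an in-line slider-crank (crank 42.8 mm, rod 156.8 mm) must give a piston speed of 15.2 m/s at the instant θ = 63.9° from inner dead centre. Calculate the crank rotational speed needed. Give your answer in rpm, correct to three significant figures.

3360

For an in-line slider-crank, |v_piston| = rω|sinθ|·[1 + r cosθ/√(L² − r² sin²θ)].
With r = 0.0428 m, L = 0.1568 m, θ = 63.9°: the bracketed kinematic factor |dx/dθ| = 0.043196 m.
ω = v/|dx/dθ| = 15.2/0.043196 = 351.88 rad/s.
N = 60ω/(2π) = 3360.2 rpm.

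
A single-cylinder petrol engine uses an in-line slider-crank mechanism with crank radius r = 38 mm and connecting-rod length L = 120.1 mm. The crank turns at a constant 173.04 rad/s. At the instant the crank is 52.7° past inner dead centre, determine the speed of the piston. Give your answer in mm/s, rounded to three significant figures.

ω = 173 rad/s
For an in-line slider-crank, x = r cosθ + √(L² − r² sin²θ), so v = −rω sinθ·[1 + r cosθ/√(L² − r² sin²θ)].
With r = 0.038 m, L = 0.1201 m, θ = 52.7°: √(L² − r² sin²θ) = 0.11623 m.
v = −0.038·173·0.79547·[1 + 0.038·0.60599/0.11623] = -6.2669 m/s.
|v| = 6.2669 m/s = 6266.9 mm/s.

6270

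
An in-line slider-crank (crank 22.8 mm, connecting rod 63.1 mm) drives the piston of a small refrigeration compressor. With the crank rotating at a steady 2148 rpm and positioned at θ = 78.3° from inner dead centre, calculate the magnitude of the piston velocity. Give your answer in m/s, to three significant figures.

ω = 2π·2148/60 = 224.9 rad/s
For an in-line slider-crank, x = r cosθ + √(L² − r² sin²θ), so v = −rω sinθ·[1 + r cosθ/√(L² − r² sin²θ)].
With r = 0.0228 m, L = 0.0631 m, θ = 78.3°: √(L² − r² sin²θ) = 0.059018 m.
v = −0.0228·224.9·0.97922·[1 + 0.0228·0.20279/0.059018] = -5.4155 m/s.
|v| = 5.4155 m/s.

5.42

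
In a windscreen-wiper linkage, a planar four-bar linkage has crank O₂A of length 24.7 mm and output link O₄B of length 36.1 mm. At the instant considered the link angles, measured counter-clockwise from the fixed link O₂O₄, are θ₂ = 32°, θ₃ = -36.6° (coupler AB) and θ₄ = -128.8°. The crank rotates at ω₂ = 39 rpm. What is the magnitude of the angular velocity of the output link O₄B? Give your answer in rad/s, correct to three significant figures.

2.60

ω₂ = 4.084 rad/s (from 39 rpm).
Differentiating the loop-closure r₂e^{iθ₂}+r₃e^{iθ₃}=r₁+r₄e^{iθ₄} gives r₂ω₂e^{iθ₂}+r₃ω₃e^{iθ₃}=r₄ω₄e^{iθ₄}.
Eliminating the other unknown: ω₄ = r₂ω₂ sin(θ₂−θ₃) / [r₄ sin(θ₄−θ₃)].
Numerator sine = +0.93106; denominator sine = -0.99926.
Result = 0.0247·4.084·(+0.93106) / (0.0361·(-0.99926)) = -2.6036 rad/s; magnitude 2.6036 rad/s.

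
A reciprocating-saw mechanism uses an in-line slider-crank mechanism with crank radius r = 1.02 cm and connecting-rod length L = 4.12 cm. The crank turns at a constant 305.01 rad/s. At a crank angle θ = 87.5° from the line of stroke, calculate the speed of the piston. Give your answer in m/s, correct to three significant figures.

ω = 305 rad/s
For an in-line slider-crank, x = r cosθ + √(L² − r² sin²θ), so v = −rω sinθ·[1 + r cosθ/√(L² − r² sin²θ)].
With r = 0.0102 m, L = 0.0412 m, θ = 87.5°: √(L² − r² sin²θ) = 0.03992 m.
v = −0.0102·305·0.99905·[1 + 0.0102·0.04362/0.03992] = -3.1428 m/s.
|v| = 3.1428 m/s.

3.14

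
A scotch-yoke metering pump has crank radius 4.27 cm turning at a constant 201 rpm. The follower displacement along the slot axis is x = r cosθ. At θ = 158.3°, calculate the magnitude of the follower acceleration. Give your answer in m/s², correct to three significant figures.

17.6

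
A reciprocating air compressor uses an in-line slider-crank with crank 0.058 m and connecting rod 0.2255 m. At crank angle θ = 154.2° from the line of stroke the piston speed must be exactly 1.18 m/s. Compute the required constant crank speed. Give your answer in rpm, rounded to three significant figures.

582

For an in-line slider-crank, |v_piston| = rω|sinθ|·[1 + r cosθ/√(L² − r² sin²θ)].
With r = 0.058 m, L = 0.2255 m, θ = 154.2°: the bracketed kinematic factor |dx/dθ| = 0.019361 m.
ω = v/|dx/dθ| = 1.18/0.019361 = 60.948 rad/s.
N = 60ω/(2π) = 582.01 rpm.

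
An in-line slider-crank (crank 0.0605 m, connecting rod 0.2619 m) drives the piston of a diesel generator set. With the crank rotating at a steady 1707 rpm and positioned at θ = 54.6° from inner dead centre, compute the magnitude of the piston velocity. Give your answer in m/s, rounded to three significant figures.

10.0

ω = 2π·1707/60 = 178.8 rad/s
For an in-line slider-crank, x = r cosθ + √(L² − r² sin²θ), so v = −rω sinθ·[1 + r cosθ/√(L² − r² sin²θ)].
With r = 0.0605 m, L = 0.2619 m, θ = 54.6°: √(L² − r² sin²θ) = 0.25722 m.
v = −0.0605·178.8·0.81513·[1 + 0.0605·0.57928/0.25722] = -10.017 m/s.
|v| = 10.017 m/s.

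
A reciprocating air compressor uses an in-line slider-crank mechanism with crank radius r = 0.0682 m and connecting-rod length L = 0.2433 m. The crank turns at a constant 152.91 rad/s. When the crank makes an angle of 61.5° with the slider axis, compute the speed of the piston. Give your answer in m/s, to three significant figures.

ω = 152.9 rad/s
For an in-line slider-crank, x = r cosθ + √(L² − r² sin²θ), so v = −rω sinθ·[1 + r cosθ/√(L² − r² sin²θ)].
With r = 0.0682 m, L = 0.2433 m, θ = 61.5°: √(L² − r² sin²θ) = 0.2358 m.
v = −0.0682·152.9·0.87882·[1 + 0.0682·0.47716/0.2358] = -10.43 m/s.
|v| = 10.43 m/s.

10.4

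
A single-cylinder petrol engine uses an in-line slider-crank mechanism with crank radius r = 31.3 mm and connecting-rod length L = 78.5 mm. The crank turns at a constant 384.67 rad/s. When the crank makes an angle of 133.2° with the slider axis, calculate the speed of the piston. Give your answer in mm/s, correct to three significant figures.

6270

ω = 384.7 rad/s
For an in-line slider-crank, x = r cosθ + √(L² − r² sin²θ), so v = −rω sinθ·[1 + r cosθ/√(L² − r² sin²θ)].
With r = 0.0313 m, L = 0.0785 m, θ = 133.2°: √(L² − r² sin²θ) = 0.075111 m.
v = −0.0313·384.7·0.72897·[1 + 0.0313·-0.68455/0.075111] = -6.2732 m/s.
|v| = 6.2732 m/s = 6273.2 mm/s.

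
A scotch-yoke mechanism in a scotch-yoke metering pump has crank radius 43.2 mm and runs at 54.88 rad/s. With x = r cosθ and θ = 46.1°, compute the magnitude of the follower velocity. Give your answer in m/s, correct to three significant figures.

ω = 54.88 rad/s
x = r cosθ ⇒ ẋ = −rω sinθ.
|v| = rω|sinθ| = 0.0432·54.88·|sin 46.1°| = 1.7083 m/s.

1.71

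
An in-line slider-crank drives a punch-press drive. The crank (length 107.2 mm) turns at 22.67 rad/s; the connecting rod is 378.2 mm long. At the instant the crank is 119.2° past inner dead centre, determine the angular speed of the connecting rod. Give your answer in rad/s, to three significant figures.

ω = 22.67 rad/s
The rod makes angle φ with the slider axis where L sinφ = r sinθ; differentiating, L cosφ·φ̇ = r ω cosθ.
L cosφ = √(L² − r² sin²θ) = 0.36644 m.
|ω_rod| = r ω |cosθ| / √(L² − r² sin²θ) = 0.1072·22.67·0.48786/0.36644 = 3.2355 rad/s.

3.24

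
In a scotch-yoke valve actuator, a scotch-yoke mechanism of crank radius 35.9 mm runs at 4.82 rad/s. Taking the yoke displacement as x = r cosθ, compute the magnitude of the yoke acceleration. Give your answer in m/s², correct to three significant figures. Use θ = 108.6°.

ω = 4.82 rad/s
x = r cosθ ⇒ ẍ = −rω² cosθ (ω constant).
|a| = rω²|cosθ| = 0.0359·(4.82)²·|cos 108.6°| = 0.26603 m/s².

0.266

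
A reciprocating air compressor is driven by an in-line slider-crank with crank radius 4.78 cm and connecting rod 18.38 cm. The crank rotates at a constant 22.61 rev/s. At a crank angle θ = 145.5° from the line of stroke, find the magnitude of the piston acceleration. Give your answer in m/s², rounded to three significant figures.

ω = 2π·22.6 = 142.1 rad/s
x(θ) = r cosθ + √(L² − r² sin²θ); with ω constant, a = ω²·d²x/dθ².
d²x/dθ² = −r cosθ − r²(cos2θ)/√u − r⁴ sin²2θ/(4u^{3/2}),  u = L² − r² sin²θ = 0.0330494 m².
Substituting r = 0.0478 m, L = 0.1838 m, θ = 145.5°: d²x/dθ² = +0.0347 m.
a = ω²·d²x/dθ² = (142.1)²·(+0.0347) = +700.31 m/s²;  |a| = 700.31 m/s².

700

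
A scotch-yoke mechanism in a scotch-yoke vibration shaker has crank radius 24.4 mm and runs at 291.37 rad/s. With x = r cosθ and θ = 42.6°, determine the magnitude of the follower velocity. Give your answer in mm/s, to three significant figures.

ω = 291.4 rad/s
x = r cosθ ⇒ ẋ = −rω sinθ.
|v| = rω|sinθ| = 0.0244·291.4·|sin 42.6°| = 4.8122 m/s = 4812.2 mm/s.

4810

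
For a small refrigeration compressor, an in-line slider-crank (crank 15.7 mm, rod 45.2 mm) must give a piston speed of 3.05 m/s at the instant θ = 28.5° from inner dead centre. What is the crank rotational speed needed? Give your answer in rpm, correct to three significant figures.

For an in-line slider-crank, |v_piston| = rω|sinθ|·[1 + r cosθ/√(L² − r² sin²θ)].
With r = 0.0157 m, L = 0.0452 m, θ = 28.5°: the bracketed kinematic factor |dx/dθ| = 0.0098102 m.
ω = v/|dx/dθ| = 3.05/0.0098102 = 310.9 rad/s.
N = 60ω/(2π) = 2968.9 rpm.

2970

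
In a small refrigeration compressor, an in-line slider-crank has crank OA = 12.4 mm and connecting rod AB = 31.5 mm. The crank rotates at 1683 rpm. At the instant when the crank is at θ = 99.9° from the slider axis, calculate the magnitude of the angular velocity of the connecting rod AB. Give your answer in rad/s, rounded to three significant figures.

12.9

ω = 176.2 rad/s (converted from 1683 rpm).
The rod makes angle φ with the slider axis where L sinφ = r sinθ; differentiating, L cosφ·φ̇ = r ω cosθ.
L cosφ = √(L² − r² sin²θ) = 0.029035 m.
|ω_rod| = r ω |cosθ| / √(L² − r² sin²θ) = 0.0124·176.2·0.17193/0.029035 = 12.941 rad/s.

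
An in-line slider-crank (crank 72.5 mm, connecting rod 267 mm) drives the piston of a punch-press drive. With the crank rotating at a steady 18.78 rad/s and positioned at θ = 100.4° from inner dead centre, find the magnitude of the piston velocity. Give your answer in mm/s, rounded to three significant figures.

1270

ω = 18.78 rad/s
For an in-line slider-crank, x = r cosθ + √(L² − r² sin²θ), so v = −rω sinθ·[1 + r cosθ/√(L² − r² sin²θ)].
With r = 0.0725 m, L = 0.267 m, θ = 100.4°: √(L² − r² sin²θ) = 0.2573 m.
v = −0.0725·18.78·0.98357·[1 + 0.0725·-0.18052/0.2573] = -1.2711 m/s.
|v| = 1.2711 m/s = 1271.1 mm/s.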